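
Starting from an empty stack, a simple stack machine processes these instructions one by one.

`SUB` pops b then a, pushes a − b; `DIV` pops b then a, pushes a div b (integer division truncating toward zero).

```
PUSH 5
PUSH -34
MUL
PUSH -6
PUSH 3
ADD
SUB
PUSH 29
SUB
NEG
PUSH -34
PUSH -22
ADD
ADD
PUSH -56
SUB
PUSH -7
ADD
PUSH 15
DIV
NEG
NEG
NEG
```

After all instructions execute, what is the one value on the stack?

PUSH 5    [5]
PUSH -34  [5, -34]
MUL       [-170]
PUSH -6   [-170, -6]
PUSH 3    [-170, -6, 3]
ADD       [-170, -3]
SUB       [-167]
PUSH 29   [-167, 29]
SUB       [-196]
NEG       [196]
PUSH -34  [196, -34]
PUSH -22  [196, -34, -22]
ADD       [196, -56]
ADD       [140]
PUSH -56  [140, -56]
SUB       [196]
PUSH -7   [196, -7]
ADD       [189]
PUSH 15   [189, 15]
DIV       [12]
NEG       [-12]
NEG       [12]
NEG       [-12]

-12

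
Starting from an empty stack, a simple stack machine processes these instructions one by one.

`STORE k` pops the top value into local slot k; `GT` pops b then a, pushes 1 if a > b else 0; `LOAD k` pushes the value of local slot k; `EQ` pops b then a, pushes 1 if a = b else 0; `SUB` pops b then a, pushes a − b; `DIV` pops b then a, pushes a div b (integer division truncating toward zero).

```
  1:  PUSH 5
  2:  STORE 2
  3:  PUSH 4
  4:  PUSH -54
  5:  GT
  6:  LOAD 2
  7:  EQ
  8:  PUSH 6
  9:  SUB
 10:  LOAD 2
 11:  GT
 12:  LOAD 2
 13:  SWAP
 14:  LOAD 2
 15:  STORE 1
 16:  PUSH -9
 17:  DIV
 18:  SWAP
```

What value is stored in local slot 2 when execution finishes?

PUSH 5   : [5]
STORE 2  : []
PUSH 4   : [4]
PUSH -54 : [4, -54]
GT       : [1]
LOAD 2   : [1, 5]
EQ       : [0]
PUSH 6   : [0, 6]
SUB      : [-6]
LOAD 2   : [-6, 5]
GT       : [0]
LOAD 2   : [0, 5]
SWAP     : [5, 0]
LOAD 2   : [5, 0, 5]
STORE 1  : [5, 0]
PUSH -9  : [5, 0, -9]
DIV      : [5, 0]
SWAP     : [0, 5]

5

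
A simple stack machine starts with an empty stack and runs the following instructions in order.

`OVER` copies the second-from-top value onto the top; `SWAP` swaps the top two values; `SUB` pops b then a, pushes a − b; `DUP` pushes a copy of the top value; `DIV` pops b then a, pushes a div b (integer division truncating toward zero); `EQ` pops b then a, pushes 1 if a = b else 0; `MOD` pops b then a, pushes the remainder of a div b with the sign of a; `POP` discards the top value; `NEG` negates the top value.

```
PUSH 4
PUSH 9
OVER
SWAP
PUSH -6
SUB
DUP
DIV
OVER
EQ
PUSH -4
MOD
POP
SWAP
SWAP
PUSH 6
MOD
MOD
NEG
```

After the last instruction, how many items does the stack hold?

PUSH 4  : [4]
PUSH 9  : [4, 9]
OVER    : [4, 9, 4]
SWAP    : [4, 4, 9]
PUSH -6 : [4, 4, 9, -6]
SUB     : [4, 4, 15]
DUP     : [4, 4, 15, 15]
DIV     : [4, 4, 1]
OVER    : [4, 4, 1, 4]
EQ      : [4, 4, 0]
PUSH -4 : [4, 4, 0, -4]
MOD     : [4, 4, 0]
POP     : [4, 4]
SWAP    : [4, 4]
SWAP    : [4, 4]
PUSH 6  : [4, 4, 6]
MOD     : [4, 4]
MOD     : [0]
NEG     : [0]

1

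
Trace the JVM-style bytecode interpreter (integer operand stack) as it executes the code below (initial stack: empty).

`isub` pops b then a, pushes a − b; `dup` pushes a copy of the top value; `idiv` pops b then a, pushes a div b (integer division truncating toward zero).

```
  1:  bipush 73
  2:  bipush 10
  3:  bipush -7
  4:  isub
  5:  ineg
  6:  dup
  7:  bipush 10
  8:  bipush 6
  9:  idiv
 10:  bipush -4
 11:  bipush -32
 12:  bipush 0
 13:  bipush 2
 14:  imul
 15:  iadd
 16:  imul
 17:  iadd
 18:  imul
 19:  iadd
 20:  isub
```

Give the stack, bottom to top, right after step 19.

[73, -2210]

bipush 73   73
bipush 10   73 10
bipush -7   73 10 -7
isub        73 17
ineg        73 -17
dup         73 -17 -17
bipush 10   73 -17 -17 10
bipush 6    73 -17 -17 10 6
idiv        73 -17 -17 1
bipush -4   73 -17 -17 1 -4
bipush -32  73 -17 -17 1 -4 -32
bipush 0    73 -17 -17 1 -4 -32 0
bipush 2    73 -17 -17 1 -4 -32 0 2
imul        73 -17 -17 1 -4 -32 0
iadd        73 -17 -17 1 -4 -32
imul        73 -17 -17 1 128
iadd        73 -17 -17 129
imul        73 -17 -2193
iadd        73 -2210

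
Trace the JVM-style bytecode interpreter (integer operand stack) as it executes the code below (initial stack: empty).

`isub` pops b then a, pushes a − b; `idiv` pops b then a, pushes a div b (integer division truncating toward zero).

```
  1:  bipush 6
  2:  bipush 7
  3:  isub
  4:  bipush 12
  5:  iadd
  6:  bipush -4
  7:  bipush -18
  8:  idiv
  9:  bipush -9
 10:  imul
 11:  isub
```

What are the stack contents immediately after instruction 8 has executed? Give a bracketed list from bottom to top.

[11, 0]

bipush 6   : [6]
bipush 7   : [6, 7]
isub       : [-1]
bipush 12  : [-1, 12]
iadd       : [11]
bipush -4  : [11, -4]
bipush -18 : [11, -4, -18]
idiv       : [11, 0]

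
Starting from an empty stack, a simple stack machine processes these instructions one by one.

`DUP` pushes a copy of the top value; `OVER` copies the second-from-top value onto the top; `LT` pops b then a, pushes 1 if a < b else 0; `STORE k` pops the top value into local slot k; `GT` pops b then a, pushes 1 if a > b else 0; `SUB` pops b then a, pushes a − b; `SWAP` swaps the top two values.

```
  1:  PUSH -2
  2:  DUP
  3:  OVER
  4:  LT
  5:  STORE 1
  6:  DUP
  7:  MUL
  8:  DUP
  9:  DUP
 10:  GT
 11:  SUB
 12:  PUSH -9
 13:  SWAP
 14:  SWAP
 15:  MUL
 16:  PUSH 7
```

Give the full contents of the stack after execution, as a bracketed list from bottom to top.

[-36, 7]

PUSH -2 : [-2]
DUP     : [-2, -2]
OVER    : [-2, -2, -2]
LT      : [-2, 0]
STORE 1 : [-2]
DUP     : [-2, -2]
MUL     : [4]
DUP     : [4, 4]
DUP     : [4, 4, 4]
GT      : [4, 0]
SUB     : [4]
PUSH -9 : [4, -9]
SWAP    : [-9, 4]
SWAP    : [4, -9]
MUL     : [-36]
PUSH 7  : [-36, 7]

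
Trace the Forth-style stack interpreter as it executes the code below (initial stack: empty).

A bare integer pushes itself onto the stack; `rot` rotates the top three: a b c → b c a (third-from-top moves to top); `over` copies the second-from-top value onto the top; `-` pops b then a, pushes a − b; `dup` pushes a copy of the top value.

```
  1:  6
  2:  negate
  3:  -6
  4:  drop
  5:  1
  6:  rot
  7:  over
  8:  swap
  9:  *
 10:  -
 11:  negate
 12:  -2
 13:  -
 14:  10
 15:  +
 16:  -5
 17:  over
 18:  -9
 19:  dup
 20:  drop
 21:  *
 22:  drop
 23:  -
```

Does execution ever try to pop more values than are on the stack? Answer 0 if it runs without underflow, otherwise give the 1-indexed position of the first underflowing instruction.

6

6      : [6]
negate : [-6]
-6     : [-6, -6]
drop   : [-6]
1      : [-6, 1]
rot  — needs 3 operands, stack has 2 → underflow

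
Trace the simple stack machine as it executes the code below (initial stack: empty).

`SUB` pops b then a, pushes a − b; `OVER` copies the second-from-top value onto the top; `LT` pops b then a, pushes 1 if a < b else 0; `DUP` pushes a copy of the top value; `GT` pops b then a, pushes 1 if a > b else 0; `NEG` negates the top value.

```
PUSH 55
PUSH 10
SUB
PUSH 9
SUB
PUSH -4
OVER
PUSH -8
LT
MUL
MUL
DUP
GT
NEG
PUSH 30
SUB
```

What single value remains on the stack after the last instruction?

PUSH 55 -> 55
PUSH 10 -> 55 10
SUB     -> 45
PUSH 9  -> 45 9
SUB     -> 36
PUSH -4 -> 36 -4
OVER    -> 36 -4 36
PUSH -8 -> 36 -4 36 -8
LT      -> 36 -4 0
MUL     -> 36 0
MUL     -> 0
DUP     -> 0 0
GT      -> 0
NEG     -> 0
PUSH 30 -> 0 30
SUB     -> -30

-30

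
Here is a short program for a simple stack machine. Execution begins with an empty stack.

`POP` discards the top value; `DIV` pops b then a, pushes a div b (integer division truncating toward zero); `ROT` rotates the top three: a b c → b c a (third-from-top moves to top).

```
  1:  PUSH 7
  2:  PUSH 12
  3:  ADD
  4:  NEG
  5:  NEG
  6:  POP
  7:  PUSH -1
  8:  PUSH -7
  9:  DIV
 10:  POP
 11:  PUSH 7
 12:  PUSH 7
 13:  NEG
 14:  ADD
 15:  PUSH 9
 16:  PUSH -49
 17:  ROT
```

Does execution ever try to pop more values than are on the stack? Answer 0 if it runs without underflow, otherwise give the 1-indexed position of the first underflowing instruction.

PUSH 7    [7]
PUSH 12   [7, 12]
ADD       [19]
NEG       [-19]
NEG       [19]
POP       []
PUSH -1   [-1]
PUSH -7   [-1, -7]
DIV       [0]
POP       []
PUSH 7    [7]
PUSH 7    [7, 7]
NEG       [7, -7]
ADD       [0]
PUSH 9    [0, 9]
PUSH -49  [0, 9, -49]
ROT       [9, -49, 0]

0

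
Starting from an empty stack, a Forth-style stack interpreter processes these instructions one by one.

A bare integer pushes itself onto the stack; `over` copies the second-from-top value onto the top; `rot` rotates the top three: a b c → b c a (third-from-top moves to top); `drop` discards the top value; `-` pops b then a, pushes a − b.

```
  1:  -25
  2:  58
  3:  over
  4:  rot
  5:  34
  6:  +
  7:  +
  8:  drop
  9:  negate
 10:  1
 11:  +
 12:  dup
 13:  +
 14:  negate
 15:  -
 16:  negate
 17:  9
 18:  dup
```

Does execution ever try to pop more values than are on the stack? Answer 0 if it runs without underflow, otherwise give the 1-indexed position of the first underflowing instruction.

15

-25    -> [-25]
58     -> [-25, 58]
over   -> [-25, 58, -25]
rot    -> [58, -25, -25]
34     -> [58, -25, -25, 34]
+      -> [58, -25, 9]
+      -> [58, -16]
drop   -> [58]
negate -> [-58]
1      -> [-58, 1]
+      -> [-57]
dup    -> [-57, -57]
+      -> [-114]
negate -> [114]
-  — needs 2 operands, stack has 1 → underflow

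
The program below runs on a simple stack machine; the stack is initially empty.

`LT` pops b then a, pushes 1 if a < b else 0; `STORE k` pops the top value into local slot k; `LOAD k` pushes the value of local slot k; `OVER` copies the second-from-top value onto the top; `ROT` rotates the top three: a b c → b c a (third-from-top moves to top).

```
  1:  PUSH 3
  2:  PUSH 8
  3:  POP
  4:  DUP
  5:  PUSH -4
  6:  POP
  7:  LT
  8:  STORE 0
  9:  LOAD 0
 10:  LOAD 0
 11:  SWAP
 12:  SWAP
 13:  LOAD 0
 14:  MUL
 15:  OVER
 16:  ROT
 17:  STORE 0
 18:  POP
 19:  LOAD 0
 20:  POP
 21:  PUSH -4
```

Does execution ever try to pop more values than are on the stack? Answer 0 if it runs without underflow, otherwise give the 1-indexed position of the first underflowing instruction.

PUSH 3   [3]
PUSH 8   [3, 8]
POP      [3]
DUP      [3, 3]
PUSH -4  [3, 3, -4]
POP      [3, 3]
LT       [0]
STORE 0  []
LOAD 0   [0]
LOAD 0   [0, 0]
SWAP     [0, 0]
SWAP     [0, 0]
LOAD 0   [0, 0, 0]
MUL      [0, 0]
OVER     [0, 0, 0]
ROT      [0, 0, 0]
STORE 0  [0, 0]
POP      [0]
LOAD 0   [0, 0]
POP      [0]
PUSH -4  [0, -4]

0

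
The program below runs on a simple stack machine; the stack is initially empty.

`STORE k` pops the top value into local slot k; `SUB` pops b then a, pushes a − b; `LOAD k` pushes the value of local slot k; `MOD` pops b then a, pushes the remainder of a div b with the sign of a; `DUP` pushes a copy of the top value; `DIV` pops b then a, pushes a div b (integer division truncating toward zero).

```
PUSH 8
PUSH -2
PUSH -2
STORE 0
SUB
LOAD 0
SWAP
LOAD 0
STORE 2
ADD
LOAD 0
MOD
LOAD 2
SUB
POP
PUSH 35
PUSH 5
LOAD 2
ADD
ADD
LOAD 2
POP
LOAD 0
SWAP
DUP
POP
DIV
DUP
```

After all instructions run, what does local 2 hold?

PUSH 8   8
PUSH -2  8 -2
PUSH -2  8 -2 -2
STORE 0  8 -2
SUB      10
LOAD 0   10 -2
SWAP     -2 10
LOAD 0   -2 10 -2
STORE 2  -2 10
ADD      8
LOAD 0   8 -2
MOD      0
LOAD 2   0 -2
SUB      2
POP      (empty)
PUSH 35  35
PUSH 5   35 5
LOAD 2   35 5 -2
ADD      35 3
ADD      38
LOAD 2   38 -2
POP      38
LOAD 0   38 -2
SWAP     -2 38
DUP      -2 38 38
POP      -2 38
DIV      0
DUP      0 0

-2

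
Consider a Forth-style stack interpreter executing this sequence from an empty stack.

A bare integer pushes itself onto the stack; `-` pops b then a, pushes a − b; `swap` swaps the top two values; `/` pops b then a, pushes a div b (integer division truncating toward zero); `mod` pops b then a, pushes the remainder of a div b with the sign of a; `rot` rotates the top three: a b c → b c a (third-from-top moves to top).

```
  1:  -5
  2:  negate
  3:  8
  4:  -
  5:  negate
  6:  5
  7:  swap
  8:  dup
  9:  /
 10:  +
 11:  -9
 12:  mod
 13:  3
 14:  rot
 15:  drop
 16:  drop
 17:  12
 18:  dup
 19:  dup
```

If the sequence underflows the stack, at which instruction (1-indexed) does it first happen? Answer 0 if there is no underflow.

-5      [-5]
negate  [5]
8       [5, 8]
-       [-3]
negate  [3]
5       [3, 5]
swap    [5, 3]
dup     [5, 3, 3]
/       [5, 1]
+       [6]
-9      [6, -9]
mod     [6]
3       [6, 3]
rot  — needs 3 operands, stack has 2 → underflow

14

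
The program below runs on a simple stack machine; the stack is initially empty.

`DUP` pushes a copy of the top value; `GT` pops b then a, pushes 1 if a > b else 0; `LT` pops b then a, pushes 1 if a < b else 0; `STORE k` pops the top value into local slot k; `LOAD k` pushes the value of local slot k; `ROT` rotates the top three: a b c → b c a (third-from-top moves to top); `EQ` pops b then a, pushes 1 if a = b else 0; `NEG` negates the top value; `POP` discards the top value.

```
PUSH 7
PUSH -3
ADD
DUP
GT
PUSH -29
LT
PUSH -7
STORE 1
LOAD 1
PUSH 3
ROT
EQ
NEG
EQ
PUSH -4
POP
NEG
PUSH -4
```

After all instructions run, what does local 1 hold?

PUSH 7   : 7
PUSH -3  : 7 -3
ADD      : 4
DUP      : 4 4
GT       : 0
PUSH -29 : 0 -29
LT       : 0
PUSH -7  : 0 -7
STORE 1  : 0
LOAD 1   : 0 -7
PUSH 3   : 0 -7 3
ROT      : -7 3 0
EQ       : -7 0
NEG      : -7 0
EQ       : 0
PUSH -4  : 0 -4
POP      : 0
NEG      : 0
PUSH -4  : 0 -4

-7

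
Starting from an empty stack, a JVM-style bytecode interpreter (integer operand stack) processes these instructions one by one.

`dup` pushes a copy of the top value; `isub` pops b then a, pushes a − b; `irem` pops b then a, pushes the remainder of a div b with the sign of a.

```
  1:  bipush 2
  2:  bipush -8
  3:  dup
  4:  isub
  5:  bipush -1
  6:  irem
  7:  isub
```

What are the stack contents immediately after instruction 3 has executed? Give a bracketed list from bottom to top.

bipush 2  : [2]
bipush -8 : [2, -8]
dup       : [2, -8, -8]

[2, -8, -8]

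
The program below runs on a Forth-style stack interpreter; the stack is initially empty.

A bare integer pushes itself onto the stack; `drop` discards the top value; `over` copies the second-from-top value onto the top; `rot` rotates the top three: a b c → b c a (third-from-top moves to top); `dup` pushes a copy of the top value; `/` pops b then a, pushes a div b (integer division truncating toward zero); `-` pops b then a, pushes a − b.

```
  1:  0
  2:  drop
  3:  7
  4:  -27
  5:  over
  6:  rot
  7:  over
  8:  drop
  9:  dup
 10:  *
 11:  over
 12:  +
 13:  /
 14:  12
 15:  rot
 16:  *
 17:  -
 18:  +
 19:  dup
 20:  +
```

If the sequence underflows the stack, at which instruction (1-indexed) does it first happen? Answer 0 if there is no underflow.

0     0
drop  (empty)
7     7
-27   7 -27
over  7 -27 7
rot   -27 7 7
over  -27 7 7 7
drop  -27 7 7
dup   -27 7 7 7
*     -27 7 49
over  -27 7 49 7
+     -27 7 56
/     -27 0
12    -27 0 12
rot   0 12 -27
*     0 -324
-     324
+  — needs 2 operands, stack has 1 → underflow

18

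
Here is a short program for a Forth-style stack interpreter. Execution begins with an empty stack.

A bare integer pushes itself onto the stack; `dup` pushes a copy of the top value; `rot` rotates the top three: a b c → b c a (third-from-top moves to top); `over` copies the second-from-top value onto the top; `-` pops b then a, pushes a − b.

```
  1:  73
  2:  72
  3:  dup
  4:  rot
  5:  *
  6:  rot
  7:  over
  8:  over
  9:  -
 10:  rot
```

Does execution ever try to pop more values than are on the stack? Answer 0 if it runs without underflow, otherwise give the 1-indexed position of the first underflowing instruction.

6

73  → 73
72  → 73 72
dup → 73 72 72
rot → 72 72 73
*   → 72 5256
rot  — needs 3 operands, stack has 2 → underflow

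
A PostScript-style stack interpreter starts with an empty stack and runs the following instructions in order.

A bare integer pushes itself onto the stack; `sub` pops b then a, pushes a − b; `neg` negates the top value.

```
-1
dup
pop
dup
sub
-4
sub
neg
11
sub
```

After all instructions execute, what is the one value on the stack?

-15

-1   [-1]
dup  [-1, -1]
pop  [-1]
dup  [-1, -1]
sub  [0]
-4   [0, -4]
sub  [4]
neg  [-4]
11   [-4, 11]
sub  [-15]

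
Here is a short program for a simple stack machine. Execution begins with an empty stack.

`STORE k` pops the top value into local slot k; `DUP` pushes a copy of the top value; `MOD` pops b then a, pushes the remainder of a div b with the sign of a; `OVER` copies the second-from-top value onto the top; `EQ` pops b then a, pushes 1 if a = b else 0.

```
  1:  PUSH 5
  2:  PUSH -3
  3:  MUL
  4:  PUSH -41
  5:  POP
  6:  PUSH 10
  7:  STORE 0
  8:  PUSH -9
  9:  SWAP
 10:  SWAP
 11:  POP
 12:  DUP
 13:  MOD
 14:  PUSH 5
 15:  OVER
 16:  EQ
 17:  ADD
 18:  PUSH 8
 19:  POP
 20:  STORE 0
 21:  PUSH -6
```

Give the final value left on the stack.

PUSH 5   → [5]
PUSH -3  → [5, -3]
MUL      → [-15]
PUSH -41 → [-15, -41]
POP      → [-15]
PUSH 10  → [-15, 10]
STORE 0  → [-15]
PUSH -9  → [-15, -9]
SWAP     → [-9, -15]
SWAP     → [-15, -9]
POP      → [-15]
DUP      → [-15, -15]
MOD      → [0]
PUSH 5   → [0, 5]
OVER     → [0, 5, 0]
EQ       → [0, 0]
ADD      → [0]
PUSH 8   → [0, 8]
POP      → [0]
STORE 0  → []
PUSH -6  → [-6]

-6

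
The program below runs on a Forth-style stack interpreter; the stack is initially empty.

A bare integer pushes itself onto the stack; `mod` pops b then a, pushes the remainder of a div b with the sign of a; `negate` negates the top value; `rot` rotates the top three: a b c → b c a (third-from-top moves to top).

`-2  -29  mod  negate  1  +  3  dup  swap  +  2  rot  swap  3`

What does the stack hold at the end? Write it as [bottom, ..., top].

[6, 3, 2, 3]

-2     → -2
-29    → -2 -29
mod    → -2
negate → 2
1      → 2 1
+      → 3
3      → 3 3
dup    → 3 3 3
swap   → 3 3 3
+      → 3 6
2      → 3 6 2
rot    → 6 2 3
swap   → 6 3 2
3      → 6 3 2 3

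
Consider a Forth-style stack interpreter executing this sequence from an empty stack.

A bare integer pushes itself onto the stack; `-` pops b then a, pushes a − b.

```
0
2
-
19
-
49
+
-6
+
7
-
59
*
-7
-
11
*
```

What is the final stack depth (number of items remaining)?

1

0  → 0
2  → 0 2
-  → -2
19 → -2 19
-  → -21
49 → -21 49
+  → 28
-6 → 28 -6
+  → 22
7  → 22 7
-  → 15
59 → 15 59
*  → 885
-7 → 885 -7
-  → 892
11 → 892 11
*  → 9812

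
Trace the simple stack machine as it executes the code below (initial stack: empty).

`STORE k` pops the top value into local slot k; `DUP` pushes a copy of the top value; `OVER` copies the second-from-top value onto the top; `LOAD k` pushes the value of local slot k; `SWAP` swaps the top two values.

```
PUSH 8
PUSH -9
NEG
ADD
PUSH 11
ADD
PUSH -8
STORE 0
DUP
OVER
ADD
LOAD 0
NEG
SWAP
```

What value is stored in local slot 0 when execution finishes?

-8

PUSH 8  : [8]
PUSH -9 : [8, -9]
NEG     : [8, 9]
ADD     : [17]
PUSH 11 : [17, 11]
ADD     : [28]
PUSH -8 : [28, -8]
STORE 0 : [28]
DUP     : [28, 28]
OVER    : [28, 28, 28]
ADD     : [28, 56]
LOAD 0  : [28, 56, -8]
NEG     : [28, 56, 8]
SWAP    : [28, 8, 56]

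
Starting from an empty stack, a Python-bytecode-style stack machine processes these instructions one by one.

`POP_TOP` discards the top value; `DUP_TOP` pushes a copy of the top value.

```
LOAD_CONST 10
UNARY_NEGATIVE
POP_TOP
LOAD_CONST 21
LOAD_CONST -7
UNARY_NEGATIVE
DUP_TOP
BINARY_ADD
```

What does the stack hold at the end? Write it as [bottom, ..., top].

LOAD_CONST 10  : 10
UNARY_NEGATIVE : -10
POP_TOP        : (empty)
LOAD_CONST 21  : 21
LOAD_CONST -7  : 21 -7
UNARY_NEGATIVE : 21 7
DUP_TOP        : 21 7 7
BINARY_ADD     : 21 14

[21, 14]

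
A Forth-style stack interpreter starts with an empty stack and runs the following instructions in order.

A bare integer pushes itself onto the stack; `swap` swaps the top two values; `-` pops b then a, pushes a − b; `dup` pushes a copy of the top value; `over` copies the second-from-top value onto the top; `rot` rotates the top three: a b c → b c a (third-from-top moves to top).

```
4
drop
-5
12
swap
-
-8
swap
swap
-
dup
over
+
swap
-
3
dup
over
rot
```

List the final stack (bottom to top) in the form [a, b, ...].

4    → 4
drop → (empty)
-5   → -5
12   → -5 12
swap → 12 -5
-    → 17
-8   → 17 -8
swap → -8 17
swap → 17 -8
-    → 25
dup  → 25 25
over → 25 25 25
+    → 25 50
swap → 50 25
-    → 25
3    → 25 3
dup  → 25 3 3
over → 25 3 3 3
rot  → 25 3 3 3

[25, 3, 3, 3]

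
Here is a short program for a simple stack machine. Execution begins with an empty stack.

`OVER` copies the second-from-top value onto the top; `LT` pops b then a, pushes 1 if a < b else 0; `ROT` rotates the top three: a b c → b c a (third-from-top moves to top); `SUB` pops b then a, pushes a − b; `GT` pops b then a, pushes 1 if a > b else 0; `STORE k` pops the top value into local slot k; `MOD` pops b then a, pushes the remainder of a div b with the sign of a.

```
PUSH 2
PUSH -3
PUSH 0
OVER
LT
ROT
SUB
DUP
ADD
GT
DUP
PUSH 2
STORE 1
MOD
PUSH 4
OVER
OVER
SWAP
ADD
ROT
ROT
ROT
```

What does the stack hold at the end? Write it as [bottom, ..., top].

PUSH 2  : [2]
PUSH -3 : [2, -3]
PUSH 0  : [2, -3, 0]
OVER    : [2, -3, 0, -3]
LT      : [2, -3, 0]
ROT     : [-3, 0, 2]
SUB     : [-3, -2]
DUP     : [-3, -2, -2]
ADD     : [-3, -4]
GT      : [1]
DUP     : [1, 1]
PUSH 2  : [1, 1, 2]
STORE 1 : [1, 1]
MOD     : [0]
PUSH 4  : [0, 4]
OVER    : [0, 4, 0]
OVER    : [0, 4, 0, 4]
SWAP    : [0, 4, 4, 0]
ADD     : [0, 4, 4]
ROT     : [4, 4, 0]
ROT     : [4, 0, 4]
ROT     : [0, 4, 4]

[0, 4, 4]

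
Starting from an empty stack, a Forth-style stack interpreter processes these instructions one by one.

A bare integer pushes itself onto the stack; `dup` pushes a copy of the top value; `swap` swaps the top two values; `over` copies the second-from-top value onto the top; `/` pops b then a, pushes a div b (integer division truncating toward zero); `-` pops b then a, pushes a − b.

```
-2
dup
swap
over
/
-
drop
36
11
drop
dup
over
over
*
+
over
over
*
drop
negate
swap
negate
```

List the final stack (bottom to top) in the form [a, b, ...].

[-1332, -36]

-2     -> [-2]
dup    -> [-2, -2]
swap   -> [-2, -2]
over   -> [-2, -2, -2]
/      -> [-2, 1]
-      -> [-3]
drop   -> []
36     -> [36]
11     -> [36, 11]
drop   -> [36]
dup    -> [36, 36]
over   -> [36, 36, 36]
over   -> [36, 36, 36, 36]
*      -> [36, 36, 1296]
+      -> [36, 1332]
over   -> [36, 1332, 36]
over   -> [36, 1332, 36, 1332]
*      -> [36, 1332, 47952]
drop   -> [36, 1332]
negate -> [36, -1332]
swap   -> [-1332, 36]
negate -> [-1332, -36]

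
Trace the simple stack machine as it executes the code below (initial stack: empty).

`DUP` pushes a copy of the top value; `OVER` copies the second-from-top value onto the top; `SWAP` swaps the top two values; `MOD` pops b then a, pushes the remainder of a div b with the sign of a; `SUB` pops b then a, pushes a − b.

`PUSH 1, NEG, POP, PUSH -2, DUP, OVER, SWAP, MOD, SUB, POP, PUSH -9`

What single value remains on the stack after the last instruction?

PUSH 1  -> [1]
NEG     -> [-1]
POP     -> []
PUSH -2 -> [-2]
DUP     -> [-2, -2]
OVER    -> [-2, -2, -2]
SWAP    -> [-2, -2, -2]
MOD     -> [-2, 0]
SUB     -> [-2]
POP     -> []
PUSH -9 -> [-9]

-9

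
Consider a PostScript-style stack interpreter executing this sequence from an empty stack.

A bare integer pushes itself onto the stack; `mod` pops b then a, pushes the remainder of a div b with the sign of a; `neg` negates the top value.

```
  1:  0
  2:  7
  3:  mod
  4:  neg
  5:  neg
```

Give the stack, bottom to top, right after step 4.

0   -> 0
7   -> 0 7
mod -> 0
neg -> 0

[0]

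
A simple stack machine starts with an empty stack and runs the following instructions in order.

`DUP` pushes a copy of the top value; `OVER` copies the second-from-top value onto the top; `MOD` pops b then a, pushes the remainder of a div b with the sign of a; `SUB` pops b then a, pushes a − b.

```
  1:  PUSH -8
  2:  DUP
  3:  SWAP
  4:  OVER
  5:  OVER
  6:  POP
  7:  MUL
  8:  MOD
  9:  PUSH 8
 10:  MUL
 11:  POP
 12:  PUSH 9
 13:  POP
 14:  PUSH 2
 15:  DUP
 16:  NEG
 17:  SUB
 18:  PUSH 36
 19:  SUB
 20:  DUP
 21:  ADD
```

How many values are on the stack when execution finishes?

1

PUSH -8 → -8
DUP     → -8 -8
SWAP    → -8 -8
OVER    → -8 -8 -8
OVER    → -8 -8 -8 -8
POP     → -8 -8 -8
MUL     → -8 64
MOD     → -8
PUSH 8  → -8 8
MUL     → -64
POP     → (empty)
PUSH 9  → 9
POP     → (empty)
PUSH 2  → 2
DUP     → 2 2
NEG     → 2 -2
SUB     → 4
PUSH 36 → 4 36
SUB     → -32
DUP     → -32 -32
ADD     → -64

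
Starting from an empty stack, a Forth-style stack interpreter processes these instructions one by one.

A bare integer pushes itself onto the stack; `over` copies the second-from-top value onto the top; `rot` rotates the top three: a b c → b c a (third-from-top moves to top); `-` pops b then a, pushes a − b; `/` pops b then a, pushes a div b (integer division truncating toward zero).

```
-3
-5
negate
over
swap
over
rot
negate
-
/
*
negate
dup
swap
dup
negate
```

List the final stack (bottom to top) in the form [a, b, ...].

-3     : [-3]
-5     : [-3, -5]
negate : [-3, 5]
over   : [-3, 5, -3]
swap   : [-3, -3, 5]
over   : [-3, -3, 5, -3]
rot    : [-3, 5, -3, -3]
negate : [-3, 5, -3, 3]
-      : [-3, 5, -6]
/      : [-3, 0]
*      : [0]
negate : [0]
dup    : [0, 0]
swap   : [0, 0]
dup    : [0, 0, 0]
negate : [0, 0, 0]

[0, 0, 0]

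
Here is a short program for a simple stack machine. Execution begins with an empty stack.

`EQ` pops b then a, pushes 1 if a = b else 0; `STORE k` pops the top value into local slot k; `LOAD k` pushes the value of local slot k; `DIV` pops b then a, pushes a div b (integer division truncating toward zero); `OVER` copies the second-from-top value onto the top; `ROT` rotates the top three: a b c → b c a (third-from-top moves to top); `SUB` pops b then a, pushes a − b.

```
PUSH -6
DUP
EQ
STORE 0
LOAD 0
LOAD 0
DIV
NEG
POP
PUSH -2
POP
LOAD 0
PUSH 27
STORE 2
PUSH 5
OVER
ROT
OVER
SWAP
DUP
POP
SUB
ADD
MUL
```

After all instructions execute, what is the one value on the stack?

5

PUSH -6 → -6
DUP     → -6 -6
EQ      → 1
STORE 0 → (empty)
LOAD 0  → 1
LOAD 0  → 1 1
DIV     → 1
NEG     → -1
POP     → (empty)
PUSH -2 → -2
POP     → (empty)
LOAD 0  → 1
PUSH 27 → 1 27
STORE 2 → 1
PUSH 5  → 1 5
OVER    → 1 5 1
ROT     → 5 1 1
OVER    → 5 1 1 1
SWAP    → 5 1 1 1
DUP     → 5 1 1 1 1
POP     → 5 1 1 1
SUB     → 5 1 0
ADD     → 5 1
MUL     → 5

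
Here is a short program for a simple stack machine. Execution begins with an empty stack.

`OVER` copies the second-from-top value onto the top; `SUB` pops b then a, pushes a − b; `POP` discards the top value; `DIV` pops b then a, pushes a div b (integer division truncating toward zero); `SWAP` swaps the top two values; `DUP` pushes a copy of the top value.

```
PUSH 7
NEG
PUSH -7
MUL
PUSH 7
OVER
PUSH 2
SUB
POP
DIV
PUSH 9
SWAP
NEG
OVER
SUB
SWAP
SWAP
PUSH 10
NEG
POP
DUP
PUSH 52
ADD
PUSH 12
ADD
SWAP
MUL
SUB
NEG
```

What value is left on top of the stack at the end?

PUSH 7   [7]
NEG      [-7]
PUSH -7  [-7, -7]
MUL      [49]
PUSH 7   [49, 7]
OVER     [49, 7, 49]
PUSH 2   [49, 7, 49, 2]
SUB      [49, 7, 47]
POP      [49, 7]
DIV      [7]
PUSH 9   [7, 9]
SWAP     [9, 7]
NEG      [9, -7]
OVER     [9, -7, 9]
SUB      [9, -16]
SWAP     [-16, 9]
SWAP     [9, -16]
PUSH 10  [9, -16, 10]
NEG      [9, -16, -10]
POP      [9, -16]
DUP      [9, -16, -16]
PUSH 52  [9, -16, -16, 52]
ADD      [9, -16, 36]
PUSH 12  [9, -16, 36, 12]
ADD      [9, -16, 48]
SWAP     [9, 48, -16]
MUL      [9, -768]
SUB      [777]
NEG      [-777]

-777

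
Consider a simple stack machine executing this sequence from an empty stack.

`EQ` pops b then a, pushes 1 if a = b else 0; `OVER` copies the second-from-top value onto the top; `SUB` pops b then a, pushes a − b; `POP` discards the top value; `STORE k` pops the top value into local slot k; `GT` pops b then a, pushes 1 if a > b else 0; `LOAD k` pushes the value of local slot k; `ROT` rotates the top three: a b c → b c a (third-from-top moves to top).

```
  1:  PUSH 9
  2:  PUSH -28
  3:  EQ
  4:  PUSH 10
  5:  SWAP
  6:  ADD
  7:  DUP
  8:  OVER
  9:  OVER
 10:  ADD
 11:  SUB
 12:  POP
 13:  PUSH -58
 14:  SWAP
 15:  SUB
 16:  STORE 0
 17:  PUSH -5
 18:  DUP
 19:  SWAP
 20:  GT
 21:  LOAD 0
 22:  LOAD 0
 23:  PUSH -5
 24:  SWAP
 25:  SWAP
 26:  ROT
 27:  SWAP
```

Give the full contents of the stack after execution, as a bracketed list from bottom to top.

PUSH 9   : [9]
PUSH -28 : [9, -28]
EQ       : [0]
PUSH 10  : [0, 10]
SWAP     : [10, 0]
ADD      : [10]
DUP      : [10, 10]
OVER     : [10, 10, 10]
OVER     : [10, 10, 10, 10]
ADD      : [10, 10, 20]
SUB      : [10, -10]
POP      : [10]
PUSH -58 : [10, -58]
SWAP     : [-58, 10]
SUB      : [-68]
STORE 0  : []
PUSH -5  : [-5]
DUP      : [-5, -5]
SWAP     : [-5, -5]
GT       : [0]
LOAD 0   : [0, -68]
LOAD 0   : [0, -68, -68]
PUSH -5  : [0, -68, -68, -5]
SWAP     : [0, -68, -5, -68]
SWAP     : [0, -68, -68, -5]
ROT      : [0, -68, -5, -68]
SWAP     : [0, -68, -68, -5]

[0, -68, -68, -5]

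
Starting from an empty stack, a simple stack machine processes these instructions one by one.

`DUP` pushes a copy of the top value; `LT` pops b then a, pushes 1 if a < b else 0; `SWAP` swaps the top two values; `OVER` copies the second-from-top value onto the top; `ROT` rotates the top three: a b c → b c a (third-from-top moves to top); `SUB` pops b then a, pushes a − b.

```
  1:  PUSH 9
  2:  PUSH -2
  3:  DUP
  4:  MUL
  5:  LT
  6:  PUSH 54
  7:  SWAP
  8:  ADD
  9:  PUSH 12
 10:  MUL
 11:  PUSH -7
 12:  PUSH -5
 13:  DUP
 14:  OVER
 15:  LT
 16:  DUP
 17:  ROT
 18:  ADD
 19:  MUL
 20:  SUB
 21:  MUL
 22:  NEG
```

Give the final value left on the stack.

PUSH 9  → [9]
PUSH -2 → [9, -2]
DUP     → [9, -2, -2]
MUL     → [9, 4]
LT      → [0]
PUSH 54 → [0, 54]
SWAP    → [54, 0]
ADD     → [54]
PUSH 12 → [54, 12]
MUL     → [648]
PUSH -7 → [648, -7]
PUSH -5 → [648, -7, -5]
DUP     → [648, -7, -5, -5]
OVER    → [648, -7, -5, -5, -5]
LT      → [648, -7, -5, 0]
DUP     → [648, -7, -5, 0, 0]
ROT     → [648, -7, 0, 0, -5]
ADD     → [648, -7, 0, -5]
MUL     → [648, -7, 0]
SUB     → [648, -7]
MUL     → [-4536]
NEG     → [4536]

4536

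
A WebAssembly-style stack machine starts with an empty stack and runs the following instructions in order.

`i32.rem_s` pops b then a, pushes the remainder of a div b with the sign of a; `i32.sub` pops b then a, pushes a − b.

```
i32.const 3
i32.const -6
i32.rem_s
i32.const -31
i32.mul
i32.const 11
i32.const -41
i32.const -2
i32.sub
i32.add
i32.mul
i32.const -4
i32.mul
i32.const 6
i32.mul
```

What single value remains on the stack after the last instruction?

-62496

i32.const 3    3
i32.const -6   3 -6
i32.rem_s      3
i32.const -31  3 -31
i32.mul        -93
i32.const 11   -93 11
i32.const -41  -93 11 -41
i32.const -2   -93 11 -41 -2
i32.sub        -93 11 -39
i32.add        -93 -28
i32.mul        2604
i32.const -4   2604 -4
i32.mul        -10416
i32.const 6    -10416 6
i32.mul        -62496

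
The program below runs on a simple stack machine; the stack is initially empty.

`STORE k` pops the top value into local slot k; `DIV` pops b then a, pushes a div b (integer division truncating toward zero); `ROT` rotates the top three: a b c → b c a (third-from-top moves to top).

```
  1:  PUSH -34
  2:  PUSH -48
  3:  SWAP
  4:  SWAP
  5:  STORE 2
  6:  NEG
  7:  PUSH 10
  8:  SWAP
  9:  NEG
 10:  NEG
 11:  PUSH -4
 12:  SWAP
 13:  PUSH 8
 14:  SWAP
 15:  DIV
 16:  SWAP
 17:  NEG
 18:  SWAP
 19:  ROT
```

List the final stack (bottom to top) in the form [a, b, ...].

PUSH -34 : [-34]
PUSH -48 : [-34, -48]
SWAP     : [-48, -34]
SWAP     : [-34, -48]
STORE 2  : [-34]
NEG      : [34]
PUSH 10  : [34, 10]
SWAP     : [10, 34]
NEG      : [10, -34]
NEG      : [10, 34]
PUSH -4  : [10, 34, -4]
SWAP     : [10, -4, 34]
PUSH 8   : [10, -4, 34, 8]
SWAP     : [10, -4, 8, 34]
DIV      : [10, -4, 0]
SWAP     : [10, 0, -4]
NEG      : [10, 0, 4]
SWAP     : [10, 4, 0]
ROT      : [4, 0, 10]

[4, 0, 10]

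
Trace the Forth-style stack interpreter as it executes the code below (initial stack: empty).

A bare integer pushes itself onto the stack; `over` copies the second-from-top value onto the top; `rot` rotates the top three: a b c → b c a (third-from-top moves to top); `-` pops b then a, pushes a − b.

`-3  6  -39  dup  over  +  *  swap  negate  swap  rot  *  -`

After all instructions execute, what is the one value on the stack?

9120

-3     → -3
6      → -3 6
-39    → -3 6 -39
dup    → -3 6 -39 -39
over   → -3 6 -39 -39 -39
+      → -3 6 -39 -78
*      → -3 6 3042
swap   → -3 3042 6
negate → -3 3042 -6
swap   → -3 -6 3042
rot    → -6 3042 -3
*      → -6 -9126
-      → 9120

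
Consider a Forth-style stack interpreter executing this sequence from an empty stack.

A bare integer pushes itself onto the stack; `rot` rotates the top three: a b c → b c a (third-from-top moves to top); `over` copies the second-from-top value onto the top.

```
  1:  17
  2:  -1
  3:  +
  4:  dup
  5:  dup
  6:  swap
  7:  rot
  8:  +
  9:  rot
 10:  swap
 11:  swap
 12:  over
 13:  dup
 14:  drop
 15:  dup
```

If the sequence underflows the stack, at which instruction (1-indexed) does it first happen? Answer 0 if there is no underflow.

17   -> 17
-1   -> 17 -1
+    -> 16
dup  -> 16 16
dup  -> 16 16 16
swap -> 16 16 16
rot  -> 16 16 16
+    -> 16 32
rot  — needs 3 operands, stack has 2 → underflow

9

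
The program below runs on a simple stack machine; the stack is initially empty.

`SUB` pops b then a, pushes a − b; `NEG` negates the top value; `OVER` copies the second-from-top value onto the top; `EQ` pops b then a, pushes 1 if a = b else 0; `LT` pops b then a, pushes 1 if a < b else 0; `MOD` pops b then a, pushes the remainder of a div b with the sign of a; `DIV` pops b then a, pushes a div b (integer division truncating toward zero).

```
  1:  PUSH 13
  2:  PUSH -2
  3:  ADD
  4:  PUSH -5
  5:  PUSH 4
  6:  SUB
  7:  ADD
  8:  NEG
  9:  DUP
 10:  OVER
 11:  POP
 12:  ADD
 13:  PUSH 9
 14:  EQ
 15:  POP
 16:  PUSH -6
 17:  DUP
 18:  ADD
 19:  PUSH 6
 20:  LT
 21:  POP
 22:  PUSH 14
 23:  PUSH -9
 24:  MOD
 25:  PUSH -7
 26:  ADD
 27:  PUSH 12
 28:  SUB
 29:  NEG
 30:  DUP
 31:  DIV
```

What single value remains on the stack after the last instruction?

PUSH 13 : [13]
PUSH -2 : [13, -2]
ADD     : [11]
PUSH -5 : [11, -5]
PUSH 4  : [11, -5, 4]
SUB     : [11, -9]
ADD     : [2]
NEG     : [-2]
DUP     : [-2, -2]
OVER    : [-2, -2, -2]
POP     : [-2, -2]
ADD     : [-4]
PUSH 9  : [-4, 9]
EQ      : [0]
POP     : []
PUSH -6 : [-6]
DUP     : [-6, -6]
ADD     : [-12]
PUSH 6  : [-12, 6]
LT      : [1]
POP     : []
PUSH 14 : [14]
PUSH -9 : [14, -9]
MOD     : [5]
PUSH -7 : [5, -7]
ADD     : [-2]
PUSH 12 : [-2, 12]
SUB     : [-14]
NEG     : [14]
DUP     : [14, 14]
DIV     : [1]

1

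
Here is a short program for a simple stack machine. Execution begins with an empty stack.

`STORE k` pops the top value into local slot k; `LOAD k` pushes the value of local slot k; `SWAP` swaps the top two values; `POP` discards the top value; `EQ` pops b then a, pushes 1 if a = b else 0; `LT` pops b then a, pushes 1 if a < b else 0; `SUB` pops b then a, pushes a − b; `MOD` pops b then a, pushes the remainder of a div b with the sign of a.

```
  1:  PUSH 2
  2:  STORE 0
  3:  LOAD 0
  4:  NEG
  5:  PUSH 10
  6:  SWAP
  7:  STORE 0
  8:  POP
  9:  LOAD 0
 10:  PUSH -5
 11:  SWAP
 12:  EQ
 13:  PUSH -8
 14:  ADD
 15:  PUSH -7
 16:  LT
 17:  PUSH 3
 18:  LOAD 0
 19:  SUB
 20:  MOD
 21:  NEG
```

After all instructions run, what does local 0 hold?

-2

PUSH 2  -> 2
STORE 0 -> (empty)
LOAD 0  -> 2
NEG     -> -2
PUSH 10 -> -2 10
SWAP    -> 10 -2
STORE 0 -> 10
POP     -> (empty)
LOAD 0  -> -2
PUSH -5 -> -2 -5
SWAP    -> -5 -2
EQ      -> 0
PUSH -8 -> 0 -8
ADD     -> -8
PUSH -7 -> -8 -7
LT      -> 1
PUSH 3  -> 1 3
LOAD 0  -> 1 3 -2
SUB     -> 1 5
MOD     -> 1
NEG     -> -1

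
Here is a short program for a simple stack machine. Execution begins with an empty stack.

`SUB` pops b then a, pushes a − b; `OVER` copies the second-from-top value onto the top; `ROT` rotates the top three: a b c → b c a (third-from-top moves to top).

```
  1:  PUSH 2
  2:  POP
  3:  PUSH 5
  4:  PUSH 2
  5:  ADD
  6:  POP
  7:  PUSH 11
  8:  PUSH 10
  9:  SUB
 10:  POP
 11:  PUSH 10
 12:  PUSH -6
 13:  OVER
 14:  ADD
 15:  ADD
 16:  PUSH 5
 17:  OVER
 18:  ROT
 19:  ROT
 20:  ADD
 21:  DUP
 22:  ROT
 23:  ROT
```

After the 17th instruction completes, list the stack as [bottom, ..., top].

PUSH 2  → 2
POP     → (empty)
PUSH 5  → 5
PUSH 2  → 5 2
ADD     → 7
POP     → (empty)
PUSH 11 → 11
PUSH 10 → 11 10
SUB     → 1
POP     → (empty)
PUSH 10 → 10
PUSH -6 → 10 -6
OVER    → 10 -6 10
ADD     → 10 4
ADD     → 14
PUSH 5  → 14 5
OVER    → 14 5 14

[14, 5, 14]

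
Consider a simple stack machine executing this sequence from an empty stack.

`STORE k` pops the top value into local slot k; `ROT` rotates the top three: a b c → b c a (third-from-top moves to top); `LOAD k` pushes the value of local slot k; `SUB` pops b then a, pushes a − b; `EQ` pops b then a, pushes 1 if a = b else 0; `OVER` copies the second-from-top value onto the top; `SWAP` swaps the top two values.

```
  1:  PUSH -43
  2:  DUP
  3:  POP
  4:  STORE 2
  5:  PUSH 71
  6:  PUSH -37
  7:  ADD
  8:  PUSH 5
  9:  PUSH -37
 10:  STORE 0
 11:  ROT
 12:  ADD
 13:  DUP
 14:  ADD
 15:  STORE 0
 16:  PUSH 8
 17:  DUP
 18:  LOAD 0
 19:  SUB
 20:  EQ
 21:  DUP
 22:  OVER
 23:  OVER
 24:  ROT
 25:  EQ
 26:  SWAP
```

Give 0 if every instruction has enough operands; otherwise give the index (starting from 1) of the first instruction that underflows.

11

PUSH -43 → [-43]
DUP      → [-43, -43]
POP      → [-43]
STORE 2  → []
PUSH 71  → [71]
PUSH -37 → [71, -37]
ADD      → [34]
PUSH 5   → [34, 5]
PUSH -37 → [34, 5, -37]
STORE 0  → [34, 5]
ROT  — needs 3 operands, stack has 2 → underflow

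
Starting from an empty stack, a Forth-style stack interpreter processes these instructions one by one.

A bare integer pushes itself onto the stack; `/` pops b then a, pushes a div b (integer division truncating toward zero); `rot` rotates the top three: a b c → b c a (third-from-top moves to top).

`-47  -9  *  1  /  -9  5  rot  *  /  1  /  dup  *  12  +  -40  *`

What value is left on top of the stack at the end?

-480

-47  [-47]
-9   [-47, -9]
*    [423]
1    [423, 1]
/    [423]
-9   [423, -9]
5    [423, -9, 5]
rot  [-9, 5, 423]
*    [-9, 2115]
/    [0]
1    [0, 1]
/    [0]
dup  [0, 0]
*    [0]
12   [0, 12]
+    [12]
-40  [12, -40]
*    [-480]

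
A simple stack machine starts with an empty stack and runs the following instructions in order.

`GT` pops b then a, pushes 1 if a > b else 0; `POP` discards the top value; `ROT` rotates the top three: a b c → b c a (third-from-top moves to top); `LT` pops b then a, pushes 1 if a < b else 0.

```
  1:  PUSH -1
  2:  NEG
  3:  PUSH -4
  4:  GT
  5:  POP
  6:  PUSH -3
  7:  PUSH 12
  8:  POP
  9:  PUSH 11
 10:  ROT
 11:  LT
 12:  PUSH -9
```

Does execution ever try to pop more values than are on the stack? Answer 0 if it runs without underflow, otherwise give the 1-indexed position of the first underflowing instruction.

PUSH -1 → [-1]
NEG     → [1]
PUSH -4 → [1, -4]
GT      → [1]
POP     → []
PUSH -3 → [-3]
PUSH 12 → [-3, 12]
POP     → [-3]
PUSH 11 → [-3, 11]
ROT  — needs 3 operands, stack has 2 → underflow

10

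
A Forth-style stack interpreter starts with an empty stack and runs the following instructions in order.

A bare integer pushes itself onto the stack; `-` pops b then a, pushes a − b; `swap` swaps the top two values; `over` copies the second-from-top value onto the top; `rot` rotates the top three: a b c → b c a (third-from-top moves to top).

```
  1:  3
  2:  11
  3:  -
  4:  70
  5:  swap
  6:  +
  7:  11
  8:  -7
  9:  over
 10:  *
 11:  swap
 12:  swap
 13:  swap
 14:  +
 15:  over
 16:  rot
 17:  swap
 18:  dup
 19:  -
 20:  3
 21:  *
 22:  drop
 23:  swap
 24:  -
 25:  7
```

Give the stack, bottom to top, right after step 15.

[62, -66, 62]

3    : [3]
11   : [3, 11]
-    : [-8]
70   : [-8, 70]
swap : [70, -8]
+    : [62]
11   : [62, 11]
-7   : [62, 11, -7]
over : [62, 11, -7, 11]
*    : [62, 11, -77]
swap : [62, -77, 11]
swap : [62, 11, -77]
swap : [62, -77, 11]
+    : [62, -66]
over : [62, -66, 62]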